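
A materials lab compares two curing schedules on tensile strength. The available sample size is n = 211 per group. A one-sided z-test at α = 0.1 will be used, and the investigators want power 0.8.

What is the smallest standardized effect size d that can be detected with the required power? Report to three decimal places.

Required noncentrality: δ = z_{0.1} + z_{0.20} = 1.282 + 0.842 = 2.123.
δ = d·√(n/2) ⇒ d = δ/√(n/2) = 2.123/√(211/2) = 0.2067.

d ≈ 0.207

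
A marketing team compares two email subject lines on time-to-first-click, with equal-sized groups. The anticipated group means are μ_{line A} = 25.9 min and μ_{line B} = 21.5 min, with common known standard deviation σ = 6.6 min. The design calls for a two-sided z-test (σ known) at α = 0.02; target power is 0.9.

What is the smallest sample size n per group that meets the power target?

Standardized effect: d = |μ_{line A} − μ_{line B}| / σ = |25.9 − 21.5| / 6.6 = 0.6667
Set Φ(δ − 2.326) = 0.9; then δ − 2.326 = Φ⁻¹(0.9) = 1.282, giving δ = 3.608.
(The Φ(−δ − z_{α/2}) term is vanishingly small for δ > 0 and is dropped in the standard sample-size formula.)
δ = d·√(n/2) ⇒ n = 2(δ/d)² = 2 × (3.608 / 0.6667)² = 58.58.
Rounding up, n = 59 per group.

n = 59 per group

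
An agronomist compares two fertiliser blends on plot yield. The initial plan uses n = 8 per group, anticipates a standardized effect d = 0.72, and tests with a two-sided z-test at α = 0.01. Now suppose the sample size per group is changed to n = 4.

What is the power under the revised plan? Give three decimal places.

Power ≈ 0.060

With n = 4 per group: δ = d·√(n/2) = 0.72 × √(4/2) = 1.0182. Critical value z_{0.005} = 2.576.
Revised power = Φ(δ − 2.576) + Φ(−δ − 2.576) = Φ(-1.558) + Φ(-3.594) = 0.0597 + 0.0002 = 0.0598.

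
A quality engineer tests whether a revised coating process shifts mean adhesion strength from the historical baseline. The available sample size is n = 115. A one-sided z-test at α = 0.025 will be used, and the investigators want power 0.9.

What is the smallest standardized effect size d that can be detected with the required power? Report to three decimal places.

d ≈ 0.302

Required noncentrality: δ = z_{0.025} + z_{0.10} = 1.960 + 1.282 = 3.242.
δ = d·√n ⇒ d = δ/√n = 3.242/√115 = 0.3023.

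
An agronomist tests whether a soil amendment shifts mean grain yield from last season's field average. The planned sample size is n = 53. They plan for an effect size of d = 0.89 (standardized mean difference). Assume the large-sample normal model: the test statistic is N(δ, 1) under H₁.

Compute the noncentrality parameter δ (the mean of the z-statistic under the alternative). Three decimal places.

δ = d·√n = 0.89 × √53 = 6.4793

δ ≈ 6.479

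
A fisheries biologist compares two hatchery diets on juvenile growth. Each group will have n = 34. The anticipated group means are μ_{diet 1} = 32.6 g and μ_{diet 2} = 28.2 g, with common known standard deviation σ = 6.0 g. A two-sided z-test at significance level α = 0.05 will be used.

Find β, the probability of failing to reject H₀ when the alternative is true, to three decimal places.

Standardized effect: d = |μ_{diet 1} − μ_{diet 2}| / σ = |32.6 − 28.2| / 6.0 = 0.7333
Noncentrality parameter: δ = d·√(n/2) = 0.7333 × √(34/2) = 3.0236
Two-sided α = 0.05 → critical value z_{0.025} = 1.960.
Power = Φ(δ − 1.960) + Φ(−δ − 1.960) = Φ(1.064) + Φ(-4.984) = 0.8563 + 0.0000 = 0.8563.
Type II error: β = 1 − power = 1 − 0.8563 = 0.1437.

β ≈ 0.144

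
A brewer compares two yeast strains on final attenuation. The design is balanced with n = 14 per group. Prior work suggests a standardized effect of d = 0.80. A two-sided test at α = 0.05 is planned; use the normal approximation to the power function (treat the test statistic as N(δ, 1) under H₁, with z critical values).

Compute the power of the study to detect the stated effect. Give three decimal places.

Power ≈ 0.562

Noncentrality parameter: λ = d·√(n/2) = 0.80 × √(14/2) = 2.1166
Critical value for a two-sided test at α = 0.05: z_{α/2} = 1.960.
Power = Φ(λ − 1.960) + Φ(−λ − 1.960) = Φ(0.157) + Φ(-4.077) = 0.5622 + 0.0000 = 0.5623.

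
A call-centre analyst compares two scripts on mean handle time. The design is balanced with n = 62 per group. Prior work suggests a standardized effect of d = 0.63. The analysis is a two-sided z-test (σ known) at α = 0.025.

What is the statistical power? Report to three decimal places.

Power ≈ 0.897

Noncentrality parameter: δ = d·√(n/2) = 0.63 × √(62/2) = 3.5077
Critical value for a two-sided test at α = 0.025: z_{α/2} = 2.241.
Power = Φ(δ − 2.241) + Φ(−δ − 2.241) = Φ(1.266) + Φ(-5.749) = 0.8973 + 0.0000 = 0.8973.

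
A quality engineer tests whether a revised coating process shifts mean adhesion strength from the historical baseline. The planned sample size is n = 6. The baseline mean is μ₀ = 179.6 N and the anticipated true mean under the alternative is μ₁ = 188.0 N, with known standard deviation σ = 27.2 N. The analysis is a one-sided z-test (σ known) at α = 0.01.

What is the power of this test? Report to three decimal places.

Standardized effect: d = |μ₁ − μ₀| / σ = |188.0 − 179.6| / 27.2 = 0.3088
Noncentrality parameter: δ = d·√n = 0.3088 × √6 = 0.7565
One-sided α = 0.01 → critical value z_{0.01} = 2.326.
Power = Φ(δ − 2.326) = Φ(-1.570) = 0.0582.

Power ≈ 0.058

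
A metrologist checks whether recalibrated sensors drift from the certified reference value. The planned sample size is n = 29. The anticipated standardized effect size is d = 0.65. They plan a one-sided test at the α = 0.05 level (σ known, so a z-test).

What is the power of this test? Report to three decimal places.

Noncentrality parameter: δ = d·√n = 0.65 × √29 = 3.5004
One-sided α = 0.05 → critical value z_{0.05} = 1.645.
Power = Φ(δ − 1.645) = Φ(1.856) = 0.9682.

Power ≈ 0.968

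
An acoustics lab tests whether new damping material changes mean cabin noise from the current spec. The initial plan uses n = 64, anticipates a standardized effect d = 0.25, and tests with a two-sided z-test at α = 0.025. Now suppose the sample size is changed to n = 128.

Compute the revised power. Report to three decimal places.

Power ≈ 0.721

With n = 128: δ = d·√n = 0.25 × √128 = 2.8284. Critical value z_{0.0125} = 2.241.
Revised power = Φ(δ − 2.241) + Φ(−δ − 2.241) = Φ(0.587) + Φ(-5.070) = 0.7214 + 0.0000 = 0.7214.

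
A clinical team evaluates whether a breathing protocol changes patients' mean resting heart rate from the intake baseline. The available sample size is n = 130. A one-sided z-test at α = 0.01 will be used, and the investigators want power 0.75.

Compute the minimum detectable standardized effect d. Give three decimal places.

Need Φ(δ − 2.326) = 0.75, so δ = 2.326 + 0.674 = 3.001.
δ = d·√n ⇒ d = δ/√n = 3.001/√130 = 0.2632.

d ≈ 0.263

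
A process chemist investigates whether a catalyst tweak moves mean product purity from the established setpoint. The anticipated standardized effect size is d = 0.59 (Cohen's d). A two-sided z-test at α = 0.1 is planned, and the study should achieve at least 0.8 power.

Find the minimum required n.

n = 18

For power 0.8 need Φ(δ − z_{0.05}) = 0.8, so δ = z_{0.05} + z_{0.20} = 1.645 + 0.842 = 2.486.
(Ignoring the negligible lower-tail rejection probability gives the usual closed-form inversion.)
δ = d·√n ⇒ n = (δ/d)² = (2.486 / 0.59)² = 17.76.
Rounding up, n = 18.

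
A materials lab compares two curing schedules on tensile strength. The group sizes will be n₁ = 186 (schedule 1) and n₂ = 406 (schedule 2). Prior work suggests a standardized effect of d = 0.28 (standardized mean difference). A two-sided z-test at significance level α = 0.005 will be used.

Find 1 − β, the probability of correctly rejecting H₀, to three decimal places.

Power ≈ 0.639

Noncentrality parameter: δ = d / √(1/n₁ + 1/n₂) = 0.28 / √(1/186 + 1/406) = 3.1624
Two-sided α = 0.005 → critical value z_{0.0025} = 2.807.
Power = Φ(δ − 2.807) + Φ(−δ − 2.807) = Φ(0.355) + Φ(-5.969) = 0.6388 + 0.0000 = 0.6388.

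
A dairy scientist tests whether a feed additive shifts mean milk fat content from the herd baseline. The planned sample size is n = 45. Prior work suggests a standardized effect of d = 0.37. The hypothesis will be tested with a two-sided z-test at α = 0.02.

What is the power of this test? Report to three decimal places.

Noncentrality parameter: δ = d·√n = 0.37 × √45 = 2.4820
Critical value for a two-sided test at α = 0.02: z_{α/2} = 2.326.
Power = Φ(δ − 2.326) + Φ(−δ − 2.326) = Φ(0.156) + Φ(-4.808) = 0.5619 + 0.0000 = 0.5619.

Power ≈ 0.562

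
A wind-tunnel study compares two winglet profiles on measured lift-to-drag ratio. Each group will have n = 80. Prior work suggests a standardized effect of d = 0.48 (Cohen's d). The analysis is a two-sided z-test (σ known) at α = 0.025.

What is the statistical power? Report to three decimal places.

Noncentrality parameter: δ = d·√(n/2) = 0.48 × √(80/2) = 3.0358
Two-sided α = 0.025 → critical value z_{0.0125} = 2.241.
Power = Φ(δ − 2.241) + Φ(−δ − 2.241) = Φ(0.794) + Φ(-5.277) = 0.7865 + 0.0000 = 0.7865.

Power ≈ 0.787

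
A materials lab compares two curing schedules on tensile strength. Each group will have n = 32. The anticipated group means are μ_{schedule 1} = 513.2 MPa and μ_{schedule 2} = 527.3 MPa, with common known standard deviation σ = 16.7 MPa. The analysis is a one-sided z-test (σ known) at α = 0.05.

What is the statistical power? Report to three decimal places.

Power ≈ 0.958

Standardized effect: d = |μ_{schedule 1} − μ_{schedule 2}| / σ = |513.2 − 527.3| / 16.7 = 0.8443
Noncentrality parameter: δ = d·√(n/2) = 0.8443 × √(32/2) = 3.3772
One-sided α = 0.05 → critical value z_{0.05} = 1.645.
Power = P(Z > 1.645 − δ) = Φ(1.732) = 0.9584.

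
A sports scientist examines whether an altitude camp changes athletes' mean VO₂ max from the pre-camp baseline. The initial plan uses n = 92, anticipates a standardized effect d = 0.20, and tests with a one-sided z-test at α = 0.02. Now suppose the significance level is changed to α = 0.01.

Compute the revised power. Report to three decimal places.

Power ≈ 0.342

δ = d·√n = 0.20 × √92 = 1.9183 (unchanged). New critical value: z_{0.01} = 2.326.
Revised power = P(Z > 2.326 − δ) = Φ(-0.408) = 0.3416.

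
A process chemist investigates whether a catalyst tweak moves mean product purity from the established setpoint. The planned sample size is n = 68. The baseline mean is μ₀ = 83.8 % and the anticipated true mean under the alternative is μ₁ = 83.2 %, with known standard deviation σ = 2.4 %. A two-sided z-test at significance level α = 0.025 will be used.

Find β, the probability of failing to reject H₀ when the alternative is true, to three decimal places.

β ≈ 0.571

Standardized effect: d = |μ₁ − μ₀| / σ = |83.2 − 83.8| / 2.4 = 0.2500
Noncentrality parameter: δ = d·√n = 0.2500 × √68 = 2.0616
Two-sided α = 0.025 → critical value z_{0.0125} = 2.241.
Power = Φ(δ − 2.241) + Φ(−δ − 2.241) = Φ(-0.180) + Φ(-4.303) = 0.4286 + 0.0000 = 0.4286.
Type II error: β = 1 − power = 1 − 0.4286 = 0.5714.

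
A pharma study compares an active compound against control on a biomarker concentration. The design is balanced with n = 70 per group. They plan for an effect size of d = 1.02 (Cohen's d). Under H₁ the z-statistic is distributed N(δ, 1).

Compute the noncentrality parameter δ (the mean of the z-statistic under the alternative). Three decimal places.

δ = d·√(n/2) = 1.02 × √(70/2) = 6.0344

δ ≈ 6.034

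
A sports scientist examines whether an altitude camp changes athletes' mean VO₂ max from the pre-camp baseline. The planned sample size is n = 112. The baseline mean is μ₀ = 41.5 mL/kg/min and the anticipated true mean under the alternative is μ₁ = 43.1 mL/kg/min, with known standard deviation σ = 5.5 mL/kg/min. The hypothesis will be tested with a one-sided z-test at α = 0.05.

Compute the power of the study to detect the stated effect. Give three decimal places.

Standardized effect: d = |μ₁ − μ₀| / σ = |43.1 − 41.5| / 5.5 = 0.2909
Noncentrality parameter: δ = d·√n = 0.2909 × √112 = 3.0787
Critical value for a one-sided test at α = 0.05: z_α = 1.645.
Power = P(Z > 1.645 − δ) = Φ(1.434) = 0.9242.

Power ≈ 0.924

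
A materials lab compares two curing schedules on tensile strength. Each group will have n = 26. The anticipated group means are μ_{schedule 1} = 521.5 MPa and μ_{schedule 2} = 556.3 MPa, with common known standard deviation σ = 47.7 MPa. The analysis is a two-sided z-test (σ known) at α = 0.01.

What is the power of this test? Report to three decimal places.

Power ≈ 0.522

Standardized effect: d = |μ_{schedule 1} − μ_{schedule 2}| / σ = |521.5 − 556.3| / 47.7 = 0.7296
Noncentrality parameter: δ = d·√(n/2) = 0.7296 × √(26/2) = 2.6305
Two-sided α = 0.01 → critical value z_{0.005} = 2.576.
Power = Φ(δ − 2.576) + Φ(−δ − 2.576) = Φ(0.055) + Φ(-5.206) = 0.5218 + 0.0000 = 0.5218.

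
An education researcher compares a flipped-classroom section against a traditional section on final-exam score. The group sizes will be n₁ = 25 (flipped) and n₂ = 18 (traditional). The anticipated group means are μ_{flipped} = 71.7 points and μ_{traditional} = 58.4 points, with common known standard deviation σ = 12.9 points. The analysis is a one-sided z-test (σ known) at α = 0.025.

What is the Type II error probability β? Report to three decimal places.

Standardized effect: d = |μ_{flipped} − μ_{traditional}| / σ = |71.7 − 58.4| / 12.9 = 1.0310
Noncentrality parameter: δ = d / √(1/n₁ + 1/n₂) = 1.0310 / √(1/25 + 1/18) = 3.3353
Critical value for a one-sided test at α = 0.025: z_α = 1.960.
Power = Φ(δ − 1.960) = Φ(1.375) = 0.9155.
Type II error: β = 1 − power = 1 − 0.9155 = 0.0845.

β ≈ 0.085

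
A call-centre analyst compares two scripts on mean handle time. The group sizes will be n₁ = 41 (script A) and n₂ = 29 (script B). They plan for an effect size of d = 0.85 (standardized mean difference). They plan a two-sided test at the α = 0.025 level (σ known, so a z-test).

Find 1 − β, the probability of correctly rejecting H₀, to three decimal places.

Power ≈ 0.896

Noncentrality parameter: δ = d / √(1/n₁ + 1/n₂) = 0.85 / √(1/41 + 1/29) = 3.5032
Two-sided α = 0.025 → critical value z_{0.0125} = 2.241.
Power = Φ(δ − 2.241) + Φ(−δ − 2.241) = Φ(1.262) + Φ(-5.745) = 0.8965 + 0.0000 = 0.8965.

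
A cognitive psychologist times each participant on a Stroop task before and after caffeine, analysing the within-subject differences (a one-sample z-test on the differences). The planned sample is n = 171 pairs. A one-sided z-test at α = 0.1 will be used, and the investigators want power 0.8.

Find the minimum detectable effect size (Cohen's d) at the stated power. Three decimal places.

Required noncentrality: δ = z_{0.1} + z_{0.20} = 1.282 + 0.842 = 2.123.
δ = d·√n ⇒ d = δ/√n = 2.123/√171 = 0.1624.

d ≈ 0.162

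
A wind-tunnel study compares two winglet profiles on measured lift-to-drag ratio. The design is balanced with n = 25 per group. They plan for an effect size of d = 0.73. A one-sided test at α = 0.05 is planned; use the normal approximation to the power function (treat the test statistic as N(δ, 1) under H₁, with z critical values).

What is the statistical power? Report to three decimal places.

Noncentrality parameter: δ = d·√(n/2) = 0.73 × √(25/2) = 2.5809
One-sided α = 0.05 → critical value z_{0.05} = 1.645.
Power = P(Z > 1.645 − δ) = Φ(0.936) = 0.8254.

Power ≈ 0.825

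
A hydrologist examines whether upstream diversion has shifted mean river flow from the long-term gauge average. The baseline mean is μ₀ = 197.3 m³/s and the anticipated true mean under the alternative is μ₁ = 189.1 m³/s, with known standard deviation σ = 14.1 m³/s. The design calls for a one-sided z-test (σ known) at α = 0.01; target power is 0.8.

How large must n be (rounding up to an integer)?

n = 30

Standardized effect: d = |μ₁ − μ₀| / σ = |189.1 − 197.3| / 14.1 = 0.5816
For power 0.8 need Φ(δ − z_{0.01}) = 0.8, so δ = z_{0.01} + z_{0.20} = 2.326 + 0.842 = 3.168.
δ = d·√n ⇒ n = (δ/d)² = (3.168 / 0.5816)² = 29.67.
Round up to the next whole unit.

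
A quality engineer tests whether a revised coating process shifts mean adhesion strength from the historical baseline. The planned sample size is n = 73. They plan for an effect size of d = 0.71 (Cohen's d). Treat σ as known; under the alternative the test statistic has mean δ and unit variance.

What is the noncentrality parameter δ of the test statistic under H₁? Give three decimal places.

δ ≈ 6.066

The noncentrality parameter scales effect size by the design's sample-size factor: δ = d·√n = 0.71 × √73 = 6.0662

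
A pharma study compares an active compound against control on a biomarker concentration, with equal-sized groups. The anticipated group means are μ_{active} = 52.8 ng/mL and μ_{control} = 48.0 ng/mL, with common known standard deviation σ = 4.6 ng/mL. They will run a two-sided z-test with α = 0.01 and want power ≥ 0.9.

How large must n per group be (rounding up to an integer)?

Standardized effect: d = |μ_{active} − μ_{control}| / σ = |52.8 − 48.0| / 4.6 = 1.0435
For power 0.9 need Φ(δ − z_{0.005}) = 0.9, so δ = z_{0.005} + z_{0.10} = 2.576 + 1.282 = 3.857.
(Ignoring the negligible lower-tail rejection probability gives the usual closed-form inversion.)
δ = d·√(n/2) ⇒ n = 2(δ/d)² = 2 × (3.857 / 1.0435)² = 27.33.
Round up to the next whole unit.

n = 28 per group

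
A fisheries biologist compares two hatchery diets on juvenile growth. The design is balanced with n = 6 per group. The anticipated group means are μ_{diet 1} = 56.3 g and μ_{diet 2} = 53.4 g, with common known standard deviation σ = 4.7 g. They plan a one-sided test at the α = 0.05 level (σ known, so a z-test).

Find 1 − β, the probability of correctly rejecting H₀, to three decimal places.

Power ≈ 0.282

Standardized effect: d = |μ_{diet 1} − μ_{diet 2}| / σ = |56.3 − 53.4| / 4.7 = 0.6170
Noncentrality parameter: δ = d·√(n/2) = 0.6170 × √(6/2) = 1.0687
Critical value for a one-sided test at α = 0.05: z_α = 1.645.
Power = Φ(δ − 1.645) = Φ(-0.576) = 0.2823.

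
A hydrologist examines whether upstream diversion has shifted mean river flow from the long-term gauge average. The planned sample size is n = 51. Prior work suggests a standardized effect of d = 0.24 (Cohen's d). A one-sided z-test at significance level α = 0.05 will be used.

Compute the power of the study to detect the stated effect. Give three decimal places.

Power ≈ 0.528

Noncentrality parameter: δ = d·√n = 0.24 × √51 = 1.7139
Critical value for a one-sided test at α = 0.05: z_α = 1.645.
Power = Φ(δ − 1.645) = Φ(0.069) = 0.5275.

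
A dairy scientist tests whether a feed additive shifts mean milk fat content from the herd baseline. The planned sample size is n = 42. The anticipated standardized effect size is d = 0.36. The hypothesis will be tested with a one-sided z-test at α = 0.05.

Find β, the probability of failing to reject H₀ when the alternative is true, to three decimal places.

Noncentrality parameter: δ = d·√n = 0.36 × √42 = 2.3331
One-sided α = 0.05 → critical value z_{0.05} = 1.645.
Power = P(Z > 1.645 − δ) = Φ(0.688) = 0.7543.
Type II error: β = 1 − power = 1 − 0.7543 = 0.2457.

β ≈ 0.246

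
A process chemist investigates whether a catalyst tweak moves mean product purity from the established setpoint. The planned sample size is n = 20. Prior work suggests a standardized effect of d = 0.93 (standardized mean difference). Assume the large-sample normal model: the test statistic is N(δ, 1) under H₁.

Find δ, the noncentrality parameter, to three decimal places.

δ = d·√n = 0.93 × √20 = 4.1591

δ ≈ 4.159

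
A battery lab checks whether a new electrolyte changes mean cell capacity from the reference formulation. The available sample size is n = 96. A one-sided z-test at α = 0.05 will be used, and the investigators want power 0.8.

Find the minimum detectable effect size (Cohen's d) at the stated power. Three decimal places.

d ≈ 0.254

Need Φ(δ − 1.645) = 0.8, so δ = 1.645 + 0.842 = 2.486.
δ = d·√n ⇒ d = δ/√n = 2.486/√96 = 0.2538.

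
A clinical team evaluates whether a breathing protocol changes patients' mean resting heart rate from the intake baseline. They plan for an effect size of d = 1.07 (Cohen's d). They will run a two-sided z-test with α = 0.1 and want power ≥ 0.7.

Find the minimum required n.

n = 5

For power 0.7 need Φ(δ − z_{0.05}) = 0.7, so δ = z_{0.05} + z_{0.30} = 1.645 + 0.524 = 2.169.
(Ignoring the negligible lower-tail rejection probability gives the usual closed-form inversion.)
δ = d·√n ⇒ n = (δ/d)² = (2.169 / 1.07)² = 4.11.
Round up to the next whole unit.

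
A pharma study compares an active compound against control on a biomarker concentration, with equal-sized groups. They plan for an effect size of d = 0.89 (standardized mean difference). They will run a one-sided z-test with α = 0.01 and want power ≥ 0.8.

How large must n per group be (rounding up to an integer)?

n = 26 per group

Set Φ(δ − 2.326) = 0.8; then δ − 2.326 = Φ⁻¹(0.8) = 0.842, giving δ = 3.168.
δ = d·√(n/2) ⇒ n = 2(δ/d)² = 2 × (3.168 / 0.89)² = 25.34.
Rounding up, n = 26 per group.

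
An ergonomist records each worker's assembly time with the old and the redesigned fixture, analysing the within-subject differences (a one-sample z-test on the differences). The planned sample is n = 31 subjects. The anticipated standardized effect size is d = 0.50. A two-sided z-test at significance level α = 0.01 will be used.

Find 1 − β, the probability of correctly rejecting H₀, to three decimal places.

Power ≈ 0.582

Noncentrality parameter: δ = d·√n = 0.50 × √31 = 2.7839
Critical value for a two-sided test at α = 0.01: z_{α/2} = 2.576.
Power = Φ(δ − 2.576) + Φ(−δ − 2.576) = Φ(0.208) + Φ(-5.360) = 0.5824 + 0.0000 = 0.5824.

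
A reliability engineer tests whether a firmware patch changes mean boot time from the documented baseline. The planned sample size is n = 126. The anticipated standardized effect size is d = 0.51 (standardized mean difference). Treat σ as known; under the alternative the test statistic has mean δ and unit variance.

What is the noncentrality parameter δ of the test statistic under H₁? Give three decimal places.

The noncentrality parameter scales effect size by the design's sample-size factor: δ = d·√n = 0.51 × √126 = 5.7247

δ ≈ 5.725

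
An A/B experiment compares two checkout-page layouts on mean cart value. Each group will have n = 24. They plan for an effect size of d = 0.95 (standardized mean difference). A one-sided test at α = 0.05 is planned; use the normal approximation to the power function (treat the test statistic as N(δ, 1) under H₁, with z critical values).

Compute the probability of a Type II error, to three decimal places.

Noncentrality parameter: δ = d·√(n/2) = 0.95 × √(24/2) = 3.2909
One-sided α = 0.05 → critical value z_{0.05} = 1.645.
Power = Φ(δ − 1.645) = Φ(1.646) = 0.9501.
Type II error: β = 1 − power = 1 − 0.9501 = 0.0499.

β ≈ 0.050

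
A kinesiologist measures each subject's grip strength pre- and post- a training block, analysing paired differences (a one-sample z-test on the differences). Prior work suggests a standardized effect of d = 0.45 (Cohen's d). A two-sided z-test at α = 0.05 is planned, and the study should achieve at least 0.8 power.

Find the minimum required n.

Set Φ(δ − 1.960) = 0.8; then δ − 1.960 = Φ⁻¹(0.8) = 0.842, giving δ = 2.802.
(Ignoring the negligible lower-tail rejection probability gives the usual closed-form inversion.)
δ = d·√n ⇒ n = (δ/d)² = (2.802 / 0.45)² = 38.76.
Rounding up, n = 39.

n = 39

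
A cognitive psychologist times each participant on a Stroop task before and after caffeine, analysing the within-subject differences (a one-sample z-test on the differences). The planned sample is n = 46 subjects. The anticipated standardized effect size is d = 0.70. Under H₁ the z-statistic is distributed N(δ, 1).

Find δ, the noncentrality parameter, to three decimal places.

δ ≈ 4.748

δ = d·√n = 0.70 × √46 = 4.7476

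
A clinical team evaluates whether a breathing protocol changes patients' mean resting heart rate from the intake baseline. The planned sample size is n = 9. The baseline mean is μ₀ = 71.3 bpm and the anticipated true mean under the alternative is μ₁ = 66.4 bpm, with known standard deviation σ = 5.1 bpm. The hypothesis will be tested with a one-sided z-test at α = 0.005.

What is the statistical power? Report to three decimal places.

Power ≈ 0.620

Standardized effect: d = |μ₁ − μ₀| / σ = |66.4 − 71.3| / 5.1 = 0.9608
Noncentrality parameter: δ = d·√n = 0.9608 × √9 = 2.8824
One-sided α = 0.005 → critical value z_{0.005} = 2.576.
Power = Φ(δ − 2.576) = Φ(0.307) = 0.6204.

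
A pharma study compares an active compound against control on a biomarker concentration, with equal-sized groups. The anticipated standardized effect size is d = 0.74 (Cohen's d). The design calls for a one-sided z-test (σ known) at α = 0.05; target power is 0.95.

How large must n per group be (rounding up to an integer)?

n = 40 per group

Set Φ(δ − 1.645) = 0.95; then δ − 1.645 = Φ⁻¹(0.95) = 1.645, giving δ = 3.290.
δ = d·√(n/2) ⇒ n = 2(δ/d)² = 2 × (3.290 / 0.74)² = 39.53.
Round up to the next whole unit.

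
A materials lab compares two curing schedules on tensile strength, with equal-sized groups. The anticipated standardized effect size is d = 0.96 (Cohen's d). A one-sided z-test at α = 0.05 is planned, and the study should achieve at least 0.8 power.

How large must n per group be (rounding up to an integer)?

n = 14 per group

Set Φ(δ − 1.645) = 0.8; then δ − 1.645 = Φ⁻¹(0.8) = 0.842, giving δ = 2.486.
δ = d·√(n/2) ⇒ n = 2(δ/d)² = 2 × (2.486 / 0.96)² = 13.42.
Rounding up, n = 14 per group.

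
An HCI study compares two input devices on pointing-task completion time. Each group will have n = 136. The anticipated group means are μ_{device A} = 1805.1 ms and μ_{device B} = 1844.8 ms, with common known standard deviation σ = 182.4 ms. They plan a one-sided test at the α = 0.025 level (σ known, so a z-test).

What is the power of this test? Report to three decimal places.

Standardized effect: d = |μ_{device A} − μ_{device B}| / σ = |1805.1 − 1844.8| / 182.4 = 0.2177
Noncentrality parameter: δ = d·√(n/2) = 0.2177 × √(136/2) = 1.7948
Critical value for a one-sided test at α = 0.025: z_α = 1.960.
Power = Φ(δ − 1.960) = Φ(-0.165) = 0.4344.

Power ≈ 0.434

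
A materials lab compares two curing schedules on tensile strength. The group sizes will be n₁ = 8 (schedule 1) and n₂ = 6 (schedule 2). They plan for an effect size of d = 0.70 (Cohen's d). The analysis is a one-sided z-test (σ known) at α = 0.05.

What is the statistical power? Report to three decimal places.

Power ≈ 0.364

Noncentrality parameter: δ = d / √(1/n₁ + 1/n₂) = 0.70 / √(1/8 + 1/6) = 1.2961
One-sided α = 0.05 → critical value z_{0.05} = 1.645.
Power = Φ(δ − 1.645) = Φ(-0.349) = 0.3637.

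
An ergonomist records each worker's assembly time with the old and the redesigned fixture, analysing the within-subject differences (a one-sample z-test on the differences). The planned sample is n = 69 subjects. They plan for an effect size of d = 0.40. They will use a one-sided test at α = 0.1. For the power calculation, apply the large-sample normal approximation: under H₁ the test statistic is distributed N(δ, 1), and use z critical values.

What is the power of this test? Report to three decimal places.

Power ≈ 0.979

Noncentrality parameter: δ = d·√n = 0.40 × √69 = 3.3226
One-sided α = 0.1 → critical value z_{0.1} = 1.282.
Power = Φ(δ − 1.282) = Φ(2.041) = 0.9794.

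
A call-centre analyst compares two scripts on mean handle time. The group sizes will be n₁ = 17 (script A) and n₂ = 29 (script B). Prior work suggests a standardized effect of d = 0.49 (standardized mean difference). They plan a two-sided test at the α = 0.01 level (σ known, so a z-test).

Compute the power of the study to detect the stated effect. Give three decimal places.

Power ≈ 0.166

Noncentrality parameter: δ = d / √(1/n₁ + 1/n₂) = 0.49 / √(1/17 + 1/29) = 1.6041
Critical value for a two-sided test at α = 0.01: z_{α/2} = 2.576.
Power = Φ(δ − 2.576) + Φ(−δ − 2.576) = Φ(-0.972) + Φ(-4.180) = 0.1656 + 0.0000 = 0.1656.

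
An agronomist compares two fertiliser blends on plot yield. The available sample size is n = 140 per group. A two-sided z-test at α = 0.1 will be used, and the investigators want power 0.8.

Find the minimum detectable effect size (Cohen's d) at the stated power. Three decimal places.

Required noncentrality: δ = z_{0.05} + z_{0.20} = 1.645 + 0.842 = 2.486.
(Lower-tail contribution to power is negligible for δ > 0.)
δ = d·√(n/2) ⇒ d = δ/√(n/2) = 2.486/√(140/2) = 0.2972.

d ≈ 0.297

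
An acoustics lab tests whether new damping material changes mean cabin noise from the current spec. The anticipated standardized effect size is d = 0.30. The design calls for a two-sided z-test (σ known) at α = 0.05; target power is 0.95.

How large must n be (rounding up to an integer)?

n = 145

Set Φ(δ − 1.960) = 0.95; then δ − 1.960 = Φ⁻¹(0.95) = 1.645, giving δ = 3.605.
(Ignoring the negligible lower-tail rejection probability gives the usual closed-form inversion.)
δ = d·√n ⇒ n = (δ/d)² = (3.605 / 0.30)² = 144.39.
Round up to the next whole unit.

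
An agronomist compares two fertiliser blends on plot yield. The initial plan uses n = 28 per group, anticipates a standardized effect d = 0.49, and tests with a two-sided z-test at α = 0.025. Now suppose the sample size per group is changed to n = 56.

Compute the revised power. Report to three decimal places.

With n = 56 per group: δ = d·√(n/2) = 0.49 × √(56/2) = 2.5928. Critical value z_{0.0125} = 2.241.
Revised power = Φ(δ − 2.241) + Φ(−δ − 2.241) = Φ(0.351) + Φ(-4.834) = 0.6374 + 0.0000 = 0.6374.

Power ≈ 0.637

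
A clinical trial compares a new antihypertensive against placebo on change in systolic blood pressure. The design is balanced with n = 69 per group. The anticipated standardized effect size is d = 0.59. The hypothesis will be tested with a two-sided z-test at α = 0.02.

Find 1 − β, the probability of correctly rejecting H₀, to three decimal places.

Noncentrality parameter: δ = d·√(n/2) = 0.59 × √(69/2) = 3.4655
Two-sided α = 0.02 → critical value z_{0.01} = 2.326.
Power = Φ(δ − 2.326) + Φ(−δ − 2.326) = Φ(1.139) + Φ(-5.792) = 0.8727 + 0.0000 = 0.8727.

Power ≈ 0.873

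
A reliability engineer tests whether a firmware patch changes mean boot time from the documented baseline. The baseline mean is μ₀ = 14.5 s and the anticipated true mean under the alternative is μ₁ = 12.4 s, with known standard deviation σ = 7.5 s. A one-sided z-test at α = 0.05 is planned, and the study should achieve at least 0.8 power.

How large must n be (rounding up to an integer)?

n = 79

Standardized effect: d = |μ₁ − μ₀| / σ = |12.4 − 14.5| / 7.5 = 0.2800
Set Φ(δ − 1.645) = 0.8; then δ − 1.645 = Φ⁻¹(0.8) = 0.842, giving δ = 2.486.
δ = d·√n ⇒ n = (δ/d)² = (2.486 / 0.2800)² = 78.86.
Round up to the next whole unit.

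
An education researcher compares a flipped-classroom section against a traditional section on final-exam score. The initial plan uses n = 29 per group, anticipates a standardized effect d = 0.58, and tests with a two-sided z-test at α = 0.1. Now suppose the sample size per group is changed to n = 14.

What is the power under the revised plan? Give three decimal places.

Power ≈ 0.457

With n = 14 per group: δ = d·√(n/2) = 0.58 × √(14/2) = 1.5345. Critical value z_{0.05} = 1.645.
Revised power = Φ(δ − 1.645) + Φ(−δ − 1.645) = Φ(-0.110) + Φ(-3.179) = 0.4561 + 0.0007 = 0.4568.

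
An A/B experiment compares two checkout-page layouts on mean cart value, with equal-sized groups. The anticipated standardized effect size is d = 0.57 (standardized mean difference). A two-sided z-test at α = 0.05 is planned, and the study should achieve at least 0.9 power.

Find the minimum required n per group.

Set Φ(δ − 1.960) = 0.9; then δ − 1.960 = Φ⁻¹(0.9) = 1.282, giving δ = 3.242.
(The Φ(−δ − z_{α/2}) term is vanishingly small for δ > 0 and is dropped in the standard sample-size formula.)
δ = d·√(n/2) ⇒ n = 2(δ/d)² = 2 × (3.242 / 0.57)² = 64.68.
Rounding up, n = 65 per group.

n = 65 per group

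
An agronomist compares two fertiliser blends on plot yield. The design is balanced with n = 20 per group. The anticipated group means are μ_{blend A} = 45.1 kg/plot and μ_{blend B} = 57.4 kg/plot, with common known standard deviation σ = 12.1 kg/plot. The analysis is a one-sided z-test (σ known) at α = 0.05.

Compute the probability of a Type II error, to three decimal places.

Standardized effect: d = |μ_{blend A} − μ_{blend B}| / σ = |45.1 − 57.4| / 12.1 = 1.0165
Noncentrality parameter: δ = d·√(n/2) = 1.0165 × √(20/2) = 3.2145
Critical value for a one-sided test at α = 0.05: z_α = 1.645.
Power = P(Z > 1.645 − δ) = Φ(1.570) = 0.9418.
Type II error: β = 1 − power = 1 − 0.9418 = 0.0582.

β ≈ 0.058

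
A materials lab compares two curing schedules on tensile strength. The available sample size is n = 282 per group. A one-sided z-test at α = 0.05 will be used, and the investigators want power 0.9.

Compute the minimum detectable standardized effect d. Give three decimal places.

Need Φ(δ − 1.645) = 0.9, so δ = 1.645 + 1.282 = 2.926.
δ = d·√(n/2) ⇒ d = δ/√(n/2) = 2.926/√(282/2) = 0.2464.

d ≈ 0.246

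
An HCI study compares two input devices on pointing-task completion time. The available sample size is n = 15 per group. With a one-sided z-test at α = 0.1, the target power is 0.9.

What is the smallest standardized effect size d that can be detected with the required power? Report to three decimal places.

d ≈ 0.936

Need Φ(δ − 1.282) = 0.9, so δ = 1.282 + 1.282 = 2.563.
δ = d·√(n/2) ⇒ d = δ/√(n/2) = 2.563/√(15/2) = 0.9359.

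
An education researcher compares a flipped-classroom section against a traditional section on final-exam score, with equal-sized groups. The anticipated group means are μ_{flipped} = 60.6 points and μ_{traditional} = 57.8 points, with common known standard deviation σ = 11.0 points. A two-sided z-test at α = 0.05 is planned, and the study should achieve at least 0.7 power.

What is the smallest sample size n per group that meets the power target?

n = 191 per group

Standardized effect: d = |μ_{flipped} − μ_{traditional}| / σ = |60.6 − 57.8| / 11.0 = 0.2545
For power 0.7 need Φ(δ − z_{0.025}) = 0.7, so δ = z_{0.025} + z_{0.30} = 1.960 + 0.524 = 2.484.
(For δ > 0 the lower-tail rejection region contributes negligibly to power, so the one-term inversion is standard.)
δ = d·√(n/2) ⇒ n = 2(δ/d)² = 2 × (2.484 / 0.2545)² = 190.52.
Round up to the next whole unit.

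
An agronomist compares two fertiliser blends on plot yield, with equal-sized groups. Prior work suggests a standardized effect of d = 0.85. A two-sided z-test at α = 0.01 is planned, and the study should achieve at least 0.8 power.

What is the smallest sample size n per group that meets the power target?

n = 33 per group

For power 0.8 need Φ(δ − z_{0.005}) = 0.8, so δ = z_{0.005} + z_{0.20} = 2.576 + 0.842 = 3.417.
(The Φ(−δ − z_{α/2}) term is vanishingly small for δ > 0 and is dropped in the standard sample-size formula.)
δ = d·√(n/2) ⇒ n = 2(δ/d)² = 2 × (3.417 / 0.85)² = 32.33.
Round up to the next whole unit.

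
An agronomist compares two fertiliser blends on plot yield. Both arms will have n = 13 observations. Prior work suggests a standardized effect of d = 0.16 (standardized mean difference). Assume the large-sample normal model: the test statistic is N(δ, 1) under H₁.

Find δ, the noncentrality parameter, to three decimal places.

The noncentrality parameter scales effect size by the design's sample-size factor: δ = d·√(n/2) = 0.16 × √(13/2) = 0.4079

δ ≈ 0.408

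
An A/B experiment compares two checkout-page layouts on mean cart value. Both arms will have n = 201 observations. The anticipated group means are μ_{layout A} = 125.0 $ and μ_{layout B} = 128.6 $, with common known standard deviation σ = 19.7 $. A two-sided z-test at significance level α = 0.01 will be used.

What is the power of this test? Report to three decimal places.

Power ≈ 0.228

Standardized effect: d = |μ_{layout A} − μ_{layout B}| / σ = |125.0 − 128.6| / 19.7 = 0.1827
Noncentrality parameter: δ = d·√(n/2) = 0.1827 × √(201/2) = 1.8320
Two-sided α = 0.01 → critical value z_{0.005} = 2.576.
Power = Φ(δ − 2.576) + Φ(−δ − 2.576) = Φ(-0.744) + Φ(-4.408) = 0.2285 + 0.0000 = 0.2285.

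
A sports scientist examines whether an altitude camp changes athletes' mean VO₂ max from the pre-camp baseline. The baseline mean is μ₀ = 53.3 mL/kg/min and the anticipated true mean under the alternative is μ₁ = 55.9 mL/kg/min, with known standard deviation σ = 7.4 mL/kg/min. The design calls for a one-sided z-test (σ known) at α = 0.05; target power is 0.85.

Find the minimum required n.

Standardized effect: d = |μ₁ − μ₀| / σ = |55.9 − 53.3| / 7.4 = 0.3514
For power 0.85 need Φ(δ − z_{0.05}) = 0.85, so δ = z_{0.05} + z_{0.15} = 1.645 + 1.036 = 2.681.
δ = d·√n ⇒ n = (δ/d)² = (2.681 / 0.3514)² = 58.24.
Round up to the next whole unit.

n = 59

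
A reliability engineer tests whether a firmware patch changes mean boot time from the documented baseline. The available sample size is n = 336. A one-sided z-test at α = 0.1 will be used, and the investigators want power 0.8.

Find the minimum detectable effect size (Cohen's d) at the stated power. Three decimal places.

d ≈ 0.116

Need Φ(δ − 1.282) = 0.8, so δ = 1.282 + 0.842 = 2.123.
δ = d·√n ⇒ d = δ/√n = 2.123/√336 = 0.1158.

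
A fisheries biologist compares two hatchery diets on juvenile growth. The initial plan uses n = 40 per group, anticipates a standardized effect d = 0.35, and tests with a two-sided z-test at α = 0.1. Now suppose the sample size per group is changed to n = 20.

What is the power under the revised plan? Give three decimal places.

With n = 20 per group: δ = d·√(n/2) = 0.35 × √(20/2) = 1.1068. Critical value z_{0.05} = 1.645.
Revised power = Φ(δ − 1.645) + Φ(−δ − 1.645) = Φ(-0.538) + Φ(-2.752) = 0.2953 + 0.0030 = 0.2982.

Power ≈ 0.298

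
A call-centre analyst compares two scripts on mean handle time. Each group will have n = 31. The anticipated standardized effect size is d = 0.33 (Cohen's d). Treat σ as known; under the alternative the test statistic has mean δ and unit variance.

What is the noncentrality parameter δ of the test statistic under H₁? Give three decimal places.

δ ≈ 1.299

The noncentrality parameter scales effect size by the design's sample-size factor: δ = d·√(n/2) = 0.33 × √(31/2) = 1.2992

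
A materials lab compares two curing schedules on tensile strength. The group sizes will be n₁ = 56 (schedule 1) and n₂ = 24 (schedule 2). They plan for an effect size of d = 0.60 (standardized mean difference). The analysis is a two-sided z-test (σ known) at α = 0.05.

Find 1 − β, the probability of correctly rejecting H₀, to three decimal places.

Noncentrality parameter: δ = d / √(1/n₁ + 1/n₂) = 0.60 / √(1/56 + 1/24) = 2.4593
Critical value for a two-sided test at α = 0.05: z_{α/2} = 1.960.
Power = Φ(δ − 1.960) + Φ(−δ − 1.960) = Φ(0.499) + Φ(-4.419) = 0.6912 + 0.0000 = 0.6912.

Power ≈ 0.691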